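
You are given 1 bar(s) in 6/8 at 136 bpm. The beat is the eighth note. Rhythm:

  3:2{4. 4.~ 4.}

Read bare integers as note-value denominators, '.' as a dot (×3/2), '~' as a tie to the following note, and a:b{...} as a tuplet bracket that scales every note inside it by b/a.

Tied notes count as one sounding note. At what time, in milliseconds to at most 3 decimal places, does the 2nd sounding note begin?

1. 0.0ms @ 0 + 882.353ms (2)
2. 882.353ms @ 2 + 1764.706ms (4)

note 2 onset = 2b = 882.353ms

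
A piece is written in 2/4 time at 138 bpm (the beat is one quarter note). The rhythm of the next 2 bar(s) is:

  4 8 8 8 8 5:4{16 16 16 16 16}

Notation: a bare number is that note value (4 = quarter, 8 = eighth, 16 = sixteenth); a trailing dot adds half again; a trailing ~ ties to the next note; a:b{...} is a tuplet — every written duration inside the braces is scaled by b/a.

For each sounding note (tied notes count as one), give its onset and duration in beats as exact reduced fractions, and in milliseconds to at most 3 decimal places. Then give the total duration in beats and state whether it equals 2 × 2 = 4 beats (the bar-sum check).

1) 0.0ms=0b +434.783ms=1b
2) 434.783ms=1b +217.391ms=1/2b
3) 652.174ms=3/2b +217.391ms=1/2b
4) 869.565ms=2b +217.391ms=1/2b
5) 1086.957ms=5/2b +217.391ms=1/2b
6) 1304.348ms=3b +86.957ms=1/5b
7) 1391.304ms=16/5b +86.957ms=1/5b
8) 1478.261ms=17/5b +86.957ms=1/5b
9) 1565.217ms=18/5b +86.957ms=1/5b
10) 1652.174ms=19/5b +86.957ms=1/5b
Σ=4b of 4 (138bpm 2/4) — PASS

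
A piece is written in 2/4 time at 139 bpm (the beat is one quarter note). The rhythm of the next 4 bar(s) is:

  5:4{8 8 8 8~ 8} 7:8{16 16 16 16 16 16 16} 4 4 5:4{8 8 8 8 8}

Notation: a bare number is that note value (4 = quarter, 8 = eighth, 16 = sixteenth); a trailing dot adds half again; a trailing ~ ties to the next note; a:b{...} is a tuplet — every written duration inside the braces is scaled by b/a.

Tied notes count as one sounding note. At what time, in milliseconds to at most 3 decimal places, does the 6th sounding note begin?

1. 0.0ms @ 0 + 172.662ms (2/5)
2. 172.662ms @ 2/5 + 172.662ms (2/5)
3. 345.324ms @ 4/5 + 172.662ms (2/5)
4. 517.986ms @ 6/5 + 345.324ms (4/5)
5. 863.309ms @ 2 + 123.33ms (2/7)
6. 986.639ms @ 16/7 + 123.33ms (2/7)
7. 1109.969ms @ 18/7 + 123.33ms (2/7)
8. 1233.299ms @ 20/7 + 123.33ms (2/7)
9. 1356.629ms @ 22/7 + 123.33ms (2/7)
10. 1479.959ms @ 24/7 + 123.33ms (2/7)
11. 1603.289ms @ 26/7 + 123.33ms (2/7)
12. 1726.619ms @ 4 + 431.655ms (1)
13. 2158.273ms @ 5 + 431.655ms (1)
14. 2589.928ms @ 6 + 172.662ms (2/5)
15. 2762.59ms @ 32/5 + 172.662ms (2/5)
16. 2935.252ms @ 34/5 + 172.662ms (2/5)
17. 3107.914ms @ 36/5 + 172.662ms (2/5)
18. 3280.576ms @ 38/5 + 172.662ms (2/5)

note 6 onset = 16/7b = 986.639ms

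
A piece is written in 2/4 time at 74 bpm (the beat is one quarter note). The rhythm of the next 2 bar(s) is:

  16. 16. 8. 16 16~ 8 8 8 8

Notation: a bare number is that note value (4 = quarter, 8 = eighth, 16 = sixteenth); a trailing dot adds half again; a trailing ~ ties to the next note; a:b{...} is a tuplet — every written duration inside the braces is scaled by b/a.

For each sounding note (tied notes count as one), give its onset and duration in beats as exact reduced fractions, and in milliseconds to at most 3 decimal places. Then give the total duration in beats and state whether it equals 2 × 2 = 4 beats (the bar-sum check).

1) 0.0ms=0b +304.054ms=3/8b
2) 304.054ms=3/8b +304.054ms=3/8b
3) 608.108ms=3/4b +608.108ms=3/4b
4) 1216.216ms=3/2b +202.703ms=1/4b
5) 1418.919ms=7/4b +608.108ms=3/4b
6) 2027.027ms=5/2b +405.405ms=1/2b
7) 2432.432ms=3b +405.405ms=1/2b
8) 2837.838ms=7/2b +405.405ms=1/2b
Σ=4b of 4 (74bpm 2/4) — PASS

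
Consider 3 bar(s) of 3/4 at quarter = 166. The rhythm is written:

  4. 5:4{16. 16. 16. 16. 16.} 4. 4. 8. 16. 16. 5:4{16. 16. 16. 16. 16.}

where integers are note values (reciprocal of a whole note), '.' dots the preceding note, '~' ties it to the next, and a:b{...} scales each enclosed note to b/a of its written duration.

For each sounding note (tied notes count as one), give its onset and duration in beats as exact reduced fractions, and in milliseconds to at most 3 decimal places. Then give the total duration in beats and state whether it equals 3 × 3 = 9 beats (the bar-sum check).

1) 0.0ms=0b +542.169ms=3/2b
2) 542.169ms=3/2b +108.434ms=3/10b
3) 650.602ms=9/5b +108.434ms=3/10b
4) 759.036ms=21/10b +108.434ms=3/10b
5) 867.47ms=12/5b +108.434ms=3/10b
6) 975.904ms=27/10b +108.434ms=3/10b
7) 1084.337ms=3b +542.169ms=3/2b
8) 1626.506ms=9/2b +542.169ms=3/2b
9) 2168.675ms=6b +271.084ms=3/4b
10) 2439.759ms=27/4b +135.542ms=3/8b
11) 2575.301ms=57/8b +135.542ms=3/8b
12) 2710.843ms=15/2b +108.434ms=3/10b
13) 2819.277ms=39/5b +108.434ms=3/10b
14) 2927.711ms=81/10b +108.434ms=3/10b
15) 3036.145ms=42/5b +108.434ms=3/10b
16) 3144.578ms=87/10b +108.434ms=3/10b
Σ=9b of 9 (166bpm 3/4) — PASS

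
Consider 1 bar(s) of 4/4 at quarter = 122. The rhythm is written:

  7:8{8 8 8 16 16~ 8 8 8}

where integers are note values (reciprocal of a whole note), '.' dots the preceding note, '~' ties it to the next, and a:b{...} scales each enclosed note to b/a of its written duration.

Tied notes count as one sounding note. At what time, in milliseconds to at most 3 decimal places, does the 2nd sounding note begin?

1. 0.0ms @ 0 + 281.03ms (4/7)
2. 281.03ms @ 4/7 + 281.03ms (4/7)
3. 562.061ms @ 8/7 + 281.03ms (4/7)
4. 843.091ms @ 12/7 + 140.515ms (2/7)
5. 983.607ms @ 2 + 421.546ms (6/7)
6. 1405.152ms @ 20/7 + 281.03ms (4/7)
7. 1686.183ms @ 24/7 + 281.03ms (4/7)

note 2 onset = 4/7b = 281.03ms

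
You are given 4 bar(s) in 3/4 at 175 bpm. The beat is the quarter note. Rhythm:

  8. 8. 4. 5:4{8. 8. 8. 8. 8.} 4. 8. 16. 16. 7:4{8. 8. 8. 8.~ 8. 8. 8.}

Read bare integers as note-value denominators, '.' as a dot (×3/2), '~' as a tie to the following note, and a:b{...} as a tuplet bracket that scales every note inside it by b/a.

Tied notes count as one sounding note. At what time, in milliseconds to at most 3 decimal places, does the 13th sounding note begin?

1. 0.0ms @ 0 + 257.143ms (3/4)
2. 257.143ms @ 3/4 + 257.143ms (3/4)
3. 514.286ms @ 3/2 + 514.286ms (3/2)
4. 1028.571ms @ 3 + 205.714ms (3/5)
5. 1234.286ms @ 18/5 + 205.714ms (3/5)
6. 1440.0ms @ 21/5 + 205.714ms (3/5)
7. 1645.714ms @ 24/5 + 205.714ms (3/5)
8. 1851.429ms @ 27/5 + 205.714ms (3/5)
9. 2057.143ms @ 6 + 514.286ms (3/2)
10. 2571.429ms @ 15/2 + 257.143ms (3/4)
11. 2828.571ms @ 33/4 + 128.571ms (3/8)
12. 2957.143ms @ 69/8 + 128.571ms (3/8)
13. 3085.714ms @ 9 + 146.939ms (3/7)
14. 3232.653ms @ 66/7 + 146.939ms (3/7)
15. 3379.592ms @ 69/7 + 146.939ms (3/7)
16. 3526.531ms @ 72/7 + 293.878ms (6/7)
17. 3820.408ms @ 78/7 + 146.939ms (3/7)
18. 3967.347ms @ 81/7 + 146.939ms (3/7)

note 13 onset = 9b = 3085.714ms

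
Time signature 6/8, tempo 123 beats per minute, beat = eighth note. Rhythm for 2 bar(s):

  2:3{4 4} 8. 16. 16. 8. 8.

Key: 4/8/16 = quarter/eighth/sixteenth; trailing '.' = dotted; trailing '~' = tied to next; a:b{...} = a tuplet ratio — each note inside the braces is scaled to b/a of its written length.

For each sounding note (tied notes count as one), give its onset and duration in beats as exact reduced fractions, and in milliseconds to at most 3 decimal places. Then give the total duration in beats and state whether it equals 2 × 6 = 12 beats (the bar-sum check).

1) 0.0ms=0b +1463.415ms=3b
2) 1463.415ms=3b +1463.415ms=3b
3) 2926.829ms=6b +731.707ms=3/2b
4) 3658.537ms=15/2b +365.854ms=3/4b
5) 4024.39ms=33/4b +365.854ms=3/4b
6) 4390.244ms=9b +731.707ms=3/2b
7) 5121.951ms=21/2b +731.707ms=3/2b
Σ=12b of 12 (123bpm 6/8) — PASS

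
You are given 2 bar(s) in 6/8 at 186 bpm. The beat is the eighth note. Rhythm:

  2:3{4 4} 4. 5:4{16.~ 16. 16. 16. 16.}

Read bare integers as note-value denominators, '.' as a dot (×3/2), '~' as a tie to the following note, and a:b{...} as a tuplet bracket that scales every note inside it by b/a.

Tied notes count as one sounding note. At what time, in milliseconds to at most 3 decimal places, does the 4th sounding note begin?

1. 0.0ms @ 0 + 967.742ms (3)
2. 967.742ms @ 3 + 967.742ms (3)
3. 1935.484ms @ 6 + 967.742ms (3)
4. 2903.226ms @ 9 + 387.097ms (6/5)
5. 3290.323ms @ 51/5 + 193.548ms (3/5)
6. 3483.871ms @ 54/5 + 193.548ms (3/5)
7. 3677.419ms @ 57/5 + 193.548ms (3/5)

note 4 onset = 9b = 2903.226ms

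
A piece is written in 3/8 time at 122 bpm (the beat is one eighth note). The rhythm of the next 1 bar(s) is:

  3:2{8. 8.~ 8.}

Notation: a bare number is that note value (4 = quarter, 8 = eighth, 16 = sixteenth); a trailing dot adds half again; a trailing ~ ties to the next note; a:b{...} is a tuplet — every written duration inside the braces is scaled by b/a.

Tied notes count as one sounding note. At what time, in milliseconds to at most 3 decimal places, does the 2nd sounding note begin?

note 2 onset = 1b = 491.803ms

1. 0.0ms @ 0 + 491.803ms (1)
2. 491.803ms @ 1 + 983.607ms (2)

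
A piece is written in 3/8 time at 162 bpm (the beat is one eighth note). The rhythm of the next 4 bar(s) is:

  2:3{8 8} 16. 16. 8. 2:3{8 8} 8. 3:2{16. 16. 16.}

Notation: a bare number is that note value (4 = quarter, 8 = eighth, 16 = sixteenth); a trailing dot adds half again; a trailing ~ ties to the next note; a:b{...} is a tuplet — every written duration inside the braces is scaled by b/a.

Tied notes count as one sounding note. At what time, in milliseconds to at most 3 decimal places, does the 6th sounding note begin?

1. 0.0ms @ 0 + 555.556ms (3/2)
2. 555.556ms @ 3/2 + 555.556ms (3/2)
3. 1111.111ms @ 3 + 277.778ms (3/4)
4. 1388.889ms @ 15/4 + 277.778ms (3/4)
5. 1666.667ms @ 9/2 + 555.556ms (3/2)
6. 2222.222ms @ 6 + 555.556ms (3/2)
7. 2777.778ms @ 15/2 + 555.556ms (3/2)
8. 3333.333ms @ 9 + 555.556ms (3/2)
9. 3888.889ms @ 21/2 + 185.185ms (1/2)
10. 4074.074ms @ 11 + 185.185ms (1/2)
11. 4259.259ms @ 23/2 + 185.185ms (1/2)

note 6 onset = 6b = 2222.222ms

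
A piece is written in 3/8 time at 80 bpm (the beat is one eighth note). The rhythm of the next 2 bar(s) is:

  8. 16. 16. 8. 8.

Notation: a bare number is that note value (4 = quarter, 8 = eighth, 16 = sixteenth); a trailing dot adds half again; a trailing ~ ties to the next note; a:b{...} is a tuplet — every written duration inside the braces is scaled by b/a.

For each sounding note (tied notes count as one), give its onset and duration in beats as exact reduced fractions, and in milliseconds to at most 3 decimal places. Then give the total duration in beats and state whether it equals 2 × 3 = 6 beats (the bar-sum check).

1) 0.0ms=0b +1125.0ms=3/2b
2) 1125.0ms=3/2b +562.5ms=3/4b
3) 1687.5ms=9/4b +562.5ms=3/4b
4) 2250.0ms=3b +1125.0ms=3/2b
5) 3375.0ms=9/2b +1125.0ms=3/2b
Σ=6b of 6 (80bpm 3/8) — PASS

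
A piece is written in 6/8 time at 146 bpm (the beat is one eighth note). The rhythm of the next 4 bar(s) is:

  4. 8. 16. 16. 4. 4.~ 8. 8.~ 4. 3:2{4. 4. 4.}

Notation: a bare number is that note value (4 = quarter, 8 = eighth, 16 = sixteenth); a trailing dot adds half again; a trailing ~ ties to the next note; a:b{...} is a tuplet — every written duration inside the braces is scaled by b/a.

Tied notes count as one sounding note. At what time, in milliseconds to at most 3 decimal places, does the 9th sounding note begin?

note 9 onset = 20b = 8219.178ms

1. 0.0ms @ 0 + 1232.877ms (3)
2. 1232.877ms @ 3 + 616.438ms (3/2)
3. 1849.315ms @ 9/2 + 308.219ms (3/4)
4. 2157.534ms @ 21/4 + 308.219ms (3/4)
5. 2465.753ms @ 6 + 1232.877ms (3)
6. 3698.63ms @ 9 + 1849.315ms (9/2)
7. 5547.945ms @ 27/2 + 1849.315ms (9/2)
8. 7397.26ms @ 18 + 821.918ms (2)
9. 8219.178ms @ 20 + 821.918ms (2)
10. 9041.096ms @ 22 + 821.918ms (2)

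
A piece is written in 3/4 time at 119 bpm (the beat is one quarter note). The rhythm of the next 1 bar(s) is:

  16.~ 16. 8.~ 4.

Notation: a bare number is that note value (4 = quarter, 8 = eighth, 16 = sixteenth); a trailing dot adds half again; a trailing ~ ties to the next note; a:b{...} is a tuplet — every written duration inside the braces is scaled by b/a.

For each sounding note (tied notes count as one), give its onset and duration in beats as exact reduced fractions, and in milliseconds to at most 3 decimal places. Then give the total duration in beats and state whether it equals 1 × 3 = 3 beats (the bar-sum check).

1) 0.0ms=0b +378.151ms=3/4b
2) 378.151ms=3/4b +1134.454ms=9/4b
Σ=3b of 3 (119bpm 3/4) — PASS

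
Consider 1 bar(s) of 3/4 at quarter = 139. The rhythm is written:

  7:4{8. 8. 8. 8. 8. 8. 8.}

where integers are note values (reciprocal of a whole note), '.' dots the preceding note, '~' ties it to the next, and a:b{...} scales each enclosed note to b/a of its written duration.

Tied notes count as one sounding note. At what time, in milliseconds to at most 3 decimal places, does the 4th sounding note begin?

1. 0.0ms @ 0 + 184.995ms (3/7)
2. 184.995ms @ 3/7 + 184.995ms (3/7)
3. 369.99ms @ 6/7 + 184.995ms (3/7)
4. 554.985ms @ 9/7 + 184.995ms (3/7)
5. 739.979ms @ 12/7 + 184.995ms (3/7)
6. 924.974ms @ 15/7 + 184.995ms (3/7)
7. 1109.969ms @ 18/7 + 184.995ms (3/7)

note 4 onset = 9/7b = 554.985ms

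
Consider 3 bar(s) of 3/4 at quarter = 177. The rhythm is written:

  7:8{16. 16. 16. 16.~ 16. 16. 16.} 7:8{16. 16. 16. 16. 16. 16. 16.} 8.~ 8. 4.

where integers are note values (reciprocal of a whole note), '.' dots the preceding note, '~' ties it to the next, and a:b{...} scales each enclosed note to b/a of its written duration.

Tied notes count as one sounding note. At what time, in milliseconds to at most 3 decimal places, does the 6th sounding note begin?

1. 0.0ms @ 0 + 145.278ms (3/7)
2. 145.278ms @ 3/7 + 145.278ms (3/7)
3. 290.557ms @ 6/7 + 145.278ms (3/7)
4. 435.835ms @ 9/7 + 290.557ms (6/7)
5. 726.392ms @ 15/7 + 145.278ms (3/7)
6. 871.671ms @ 18/7 + 145.278ms (3/7)
7. 1016.949ms @ 3 + 145.278ms (3/7)
8. 1162.228ms @ 24/7 + 145.278ms (3/7)
9. 1307.506ms @ 27/7 + 145.278ms (3/7)
10. 1452.785ms @ 30/7 + 145.278ms (3/7)
11. 1598.063ms @ 33/7 + 145.278ms (3/7)
12. 1743.341ms @ 36/7 + 145.278ms (3/7)
13. 1888.62ms @ 39/7 + 145.278ms (3/7)
14. 2033.898ms @ 6 + 508.475ms (3/2)
15. 2542.373ms @ 15/2 + 508.475ms (3/2)

note 6 onset = 18/7b = 871.671ms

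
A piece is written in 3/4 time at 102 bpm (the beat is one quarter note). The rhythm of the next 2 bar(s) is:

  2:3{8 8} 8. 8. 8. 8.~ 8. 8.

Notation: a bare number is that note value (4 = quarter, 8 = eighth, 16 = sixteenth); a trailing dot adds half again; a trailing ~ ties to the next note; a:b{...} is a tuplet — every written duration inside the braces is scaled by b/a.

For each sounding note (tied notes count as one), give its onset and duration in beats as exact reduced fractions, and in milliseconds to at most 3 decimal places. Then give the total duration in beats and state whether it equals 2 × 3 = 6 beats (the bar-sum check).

1) 0.0ms=0b +441.176ms=3/4b
2) 441.176ms=3/4b +441.176ms=3/4b
3) 882.353ms=3/2b +441.176ms=3/4b
4) 1323.529ms=9/4b +441.176ms=3/4b
5) 1764.706ms=3b +441.176ms=3/4b
6) 2205.882ms=15/4b +882.353ms=3/2b
7) 3088.235ms=21/4b +441.176ms=3/4b
Σ=6b of 6 (102bpm 3/4) — PASS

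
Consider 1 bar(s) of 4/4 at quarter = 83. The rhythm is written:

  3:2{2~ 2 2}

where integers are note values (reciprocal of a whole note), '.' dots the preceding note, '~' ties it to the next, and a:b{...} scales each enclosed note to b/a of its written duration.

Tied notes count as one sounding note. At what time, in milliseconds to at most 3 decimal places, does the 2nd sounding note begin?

1. 0.0ms @ 0 + 1927.711ms (8/3)
2. 1927.711ms @ 8/3 + 963.855ms (4/3)

note 2 onset = 8/3b = 1927.711ms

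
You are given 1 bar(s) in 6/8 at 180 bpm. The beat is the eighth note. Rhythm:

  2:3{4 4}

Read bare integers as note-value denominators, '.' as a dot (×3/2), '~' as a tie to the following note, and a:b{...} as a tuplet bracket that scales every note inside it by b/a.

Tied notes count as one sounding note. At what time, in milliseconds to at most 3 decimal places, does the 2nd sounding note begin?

note 2 onset = 3b = 1000.0ms

1. 0.0ms @ 0 + 1000.0ms (3)
2. 1000.0ms @ 3 + 1000.0ms (3)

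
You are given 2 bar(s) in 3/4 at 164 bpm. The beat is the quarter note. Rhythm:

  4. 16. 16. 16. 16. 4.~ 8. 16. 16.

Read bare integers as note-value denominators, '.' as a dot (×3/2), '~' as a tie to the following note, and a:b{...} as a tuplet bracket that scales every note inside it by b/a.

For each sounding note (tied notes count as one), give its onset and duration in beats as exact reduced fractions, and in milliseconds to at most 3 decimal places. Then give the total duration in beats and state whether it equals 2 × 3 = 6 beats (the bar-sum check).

1) 0.0ms=0b +548.78ms=3/2b
2) 548.78ms=3/2b +137.195ms=3/8b
3) 685.976ms=15/8b +137.195ms=3/8b
4) 823.171ms=9/4b +137.195ms=3/8b
5) 960.366ms=21/8b +137.195ms=3/8b
6) 1097.561ms=3b +823.171ms=9/4b
7) 1920.732ms=21/4b +137.195ms=3/8b
8) 2057.927ms=45/8b +137.195ms=3/8b
Σ=6b of 6 (164bpm 3/4) — PASS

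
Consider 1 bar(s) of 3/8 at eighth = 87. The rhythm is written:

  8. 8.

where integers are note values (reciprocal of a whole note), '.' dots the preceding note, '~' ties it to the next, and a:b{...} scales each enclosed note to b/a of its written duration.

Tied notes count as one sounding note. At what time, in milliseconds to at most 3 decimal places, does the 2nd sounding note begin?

1. 0.0ms @ 0 + 1034.483ms (3/2)
2. 1034.483ms @ 3/2 + 1034.483ms (3/2)

note 2 onset = 3/2b = 1034.483ms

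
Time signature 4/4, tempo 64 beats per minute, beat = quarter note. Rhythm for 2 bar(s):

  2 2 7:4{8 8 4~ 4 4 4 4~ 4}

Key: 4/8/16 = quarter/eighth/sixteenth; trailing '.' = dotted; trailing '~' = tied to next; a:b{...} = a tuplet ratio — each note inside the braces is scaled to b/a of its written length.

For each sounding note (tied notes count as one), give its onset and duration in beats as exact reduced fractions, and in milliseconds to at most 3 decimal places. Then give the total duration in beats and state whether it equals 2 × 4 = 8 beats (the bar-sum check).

1) 0.0ms=0b +1875.0ms=2b
2) 1875.0ms=2b +1875.0ms=2b
3) 3750.0ms=4b +267.857ms=2/7b
4) 4017.857ms=30/7b +267.857ms=2/7b
5) 4285.714ms=32/7b +1071.429ms=8/7b
6) 5357.143ms=40/7b +535.714ms=4/7b
7) 5892.857ms=44/7b +535.714ms=4/7b
8) 6428.571ms=48/7b +1071.429ms=8/7b
Σ=8b of 8 (64bpm 4/4) — PASS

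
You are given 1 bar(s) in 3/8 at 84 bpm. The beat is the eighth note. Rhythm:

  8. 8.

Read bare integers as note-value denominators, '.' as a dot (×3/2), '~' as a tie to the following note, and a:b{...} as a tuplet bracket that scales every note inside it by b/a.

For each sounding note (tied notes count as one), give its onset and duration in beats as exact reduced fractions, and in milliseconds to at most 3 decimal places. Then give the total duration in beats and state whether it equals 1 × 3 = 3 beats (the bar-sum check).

1) 0.0ms=0b +1071.429ms=3/2b
2) 1071.429ms=3/2b +1071.429ms=3/2b
Σ=3b of 3 (84bpm 3/8) — PASS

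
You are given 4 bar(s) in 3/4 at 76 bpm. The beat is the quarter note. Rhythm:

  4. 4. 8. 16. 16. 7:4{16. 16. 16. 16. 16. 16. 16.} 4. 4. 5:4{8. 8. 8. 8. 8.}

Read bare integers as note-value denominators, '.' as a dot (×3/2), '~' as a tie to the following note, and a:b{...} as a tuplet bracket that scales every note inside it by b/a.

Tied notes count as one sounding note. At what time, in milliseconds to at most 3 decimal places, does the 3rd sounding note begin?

1. 0.0ms @ 0 + 1184.211ms (3/2)
2. 1184.211ms @ 3/2 + 1184.211ms (3/2)
3. 2368.421ms @ 3 + 592.105ms (3/4)
4. 2960.526ms @ 15/4 + 296.053ms (3/8)
5. 3256.579ms @ 33/8 + 296.053ms (3/8)
6. 3552.632ms @ 9/2 + 169.173ms (3/14)
7. 3721.805ms @ 33/7 + 169.173ms (3/14)
8. 3890.977ms @ 69/14 + 169.173ms (3/14)
9. 4060.15ms @ 36/7 + 169.173ms (3/14)
10. 4229.323ms @ 75/14 + 169.173ms (3/14)
11. 4398.496ms @ 39/7 + 169.173ms (3/14)
12. 4567.669ms @ 81/14 + 169.173ms (3/14)
13. 4736.842ms @ 6 + 1184.211ms (3/2)
14. 5921.053ms @ 15/2 + 1184.211ms (3/2)
15. 7105.263ms @ 9 + 473.684ms (3/5)
16. 7578.947ms @ 48/5 + 473.684ms (3/5)
17. 8052.632ms @ 51/5 + 473.684ms (3/5)
18. 8526.316ms @ 54/5 + 473.684ms (3/5)
19. 9000.0ms @ 57/5 + 473.684ms (3/5)

note 3 onset = 3b = 2368.421ms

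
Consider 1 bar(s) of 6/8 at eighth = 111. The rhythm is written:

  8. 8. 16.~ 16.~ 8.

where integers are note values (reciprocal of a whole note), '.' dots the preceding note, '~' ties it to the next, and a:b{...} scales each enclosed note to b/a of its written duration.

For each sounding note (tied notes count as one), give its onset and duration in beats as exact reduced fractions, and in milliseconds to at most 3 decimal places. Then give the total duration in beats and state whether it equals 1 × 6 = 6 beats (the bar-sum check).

1) 0.0ms=0b +810.811ms=3/2b
2) 810.811ms=3/2b +810.811ms=3/2b
3) 1621.622ms=3b +1621.622ms=3b
Σ=6b of 6 (111bpm 6/8) — PASS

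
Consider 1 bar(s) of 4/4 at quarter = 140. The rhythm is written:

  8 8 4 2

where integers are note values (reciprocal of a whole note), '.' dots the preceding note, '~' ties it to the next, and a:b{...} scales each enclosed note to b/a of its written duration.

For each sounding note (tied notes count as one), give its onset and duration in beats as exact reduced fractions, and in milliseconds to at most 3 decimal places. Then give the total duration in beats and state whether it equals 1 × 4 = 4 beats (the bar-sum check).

1) 0.0ms=0b +214.286ms=1/2b
2) 214.286ms=1/2b +214.286ms=1/2b
3) 428.571ms=1b +428.571ms=1b
4) 857.143ms=2b +857.143ms=2b
Σ=4b of 4 (140bpm 4/4) — PASS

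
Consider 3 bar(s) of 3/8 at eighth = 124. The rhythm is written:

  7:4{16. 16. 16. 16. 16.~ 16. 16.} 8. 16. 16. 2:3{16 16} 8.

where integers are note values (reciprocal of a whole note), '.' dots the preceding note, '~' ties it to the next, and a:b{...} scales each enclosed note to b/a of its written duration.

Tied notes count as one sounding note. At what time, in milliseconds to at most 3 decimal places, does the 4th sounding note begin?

1. 0.0ms @ 0 + 207.373ms (3/7)
2. 207.373ms @ 3/7 + 207.373ms (3/7)
3. 414.747ms @ 6/7 + 207.373ms (3/7)
4. 622.12ms @ 9/7 + 207.373ms (3/7)
5. 829.493ms @ 12/7 + 414.747ms (6/7)
6. 1244.24ms @ 18/7 + 207.373ms (3/7)
7. 1451.613ms @ 3 + 725.806ms (3/2)
8. 2177.419ms @ 9/2 + 362.903ms (3/4)
9. 2540.323ms @ 21/4 + 362.903ms (3/4)
10. 2903.226ms @ 6 + 362.903ms (3/4)
11. 3266.129ms @ 27/4 + 362.903ms (3/4)
12. 3629.032ms @ 15/2 + 725.806ms (3/2)

note 4 onset = 9/7b = 622.12ms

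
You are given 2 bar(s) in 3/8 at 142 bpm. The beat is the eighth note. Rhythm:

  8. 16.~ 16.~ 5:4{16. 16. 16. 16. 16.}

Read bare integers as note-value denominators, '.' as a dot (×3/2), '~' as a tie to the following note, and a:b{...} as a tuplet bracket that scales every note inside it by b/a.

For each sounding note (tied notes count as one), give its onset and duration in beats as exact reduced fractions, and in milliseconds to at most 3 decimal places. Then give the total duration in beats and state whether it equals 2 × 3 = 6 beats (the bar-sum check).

1) 0.0ms=0b +633.803ms=3/2b
2) 633.803ms=3/2b +887.324ms=21/10b
3) 1521.127ms=18/5b +253.521ms=3/5b
4) 1774.648ms=21/5b +253.521ms=3/5b
5) 2028.169ms=24/5b +253.521ms=3/5b
6) 2281.69ms=27/5b +253.521ms=3/5b
Σ=6b of 6 (142bpm 3/8) — PASS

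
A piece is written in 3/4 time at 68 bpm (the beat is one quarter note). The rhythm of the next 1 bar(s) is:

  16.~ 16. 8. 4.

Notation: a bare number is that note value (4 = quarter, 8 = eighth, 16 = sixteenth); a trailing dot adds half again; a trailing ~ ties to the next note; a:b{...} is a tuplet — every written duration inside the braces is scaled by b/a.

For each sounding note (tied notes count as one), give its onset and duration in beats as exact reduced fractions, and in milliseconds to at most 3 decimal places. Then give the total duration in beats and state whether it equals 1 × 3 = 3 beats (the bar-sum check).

1) 0.0ms=0b +661.765ms=3/4b
2) 661.765ms=3/4b +661.765ms=3/4b
3) 1323.529ms=3/2b +1323.529ms=3/2b
Σ=3b of 3 (68bpm 3/4) — PASS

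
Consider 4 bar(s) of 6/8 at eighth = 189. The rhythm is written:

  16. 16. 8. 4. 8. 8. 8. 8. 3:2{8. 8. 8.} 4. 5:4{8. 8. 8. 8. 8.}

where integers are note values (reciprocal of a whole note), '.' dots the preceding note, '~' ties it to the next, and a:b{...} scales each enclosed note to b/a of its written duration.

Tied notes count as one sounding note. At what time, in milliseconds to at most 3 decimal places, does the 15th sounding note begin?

1. 0.0ms @ 0 + 238.095ms (3/4)
2. 238.095ms @ 3/4 + 238.095ms (3/4)
3. 476.19ms @ 3/2 + 476.19ms (3/2)
4. 952.381ms @ 3 + 952.381ms (3)
5. 1904.762ms @ 6 + 476.19ms (3/2)
6. 2380.952ms @ 15/2 + 476.19ms (3/2)
7. 2857.143ms @ 9 + 476.19ms (3/2)
8. 3333.333ms @ 21/2 + 476.19ms (3/2)
9. 3809.524ms @ 12 + 317.46ms (1)
10. 4126.984ms @ 13 + 317.46ms (1)
11. 4444.444ms @ 14 + 317.46ms (1)
12. 4761.905ms @ 15 + 952.381ms (3)
13. 5714.286ms @ 18 + 380.952ms (6/5)
14. 6095.238ms @ 96/5 + 380.952ms (6/5)
15. 6476.19ms @ 102/5 + 380.952ms (6/5)
16. 6857.143ms @ 108/5 + 380.952ms (6/5)
17. 7238.095ms @ 114/5 + 380.952ms (6/5)

note 15 onset = 102/5b = 6476.19ms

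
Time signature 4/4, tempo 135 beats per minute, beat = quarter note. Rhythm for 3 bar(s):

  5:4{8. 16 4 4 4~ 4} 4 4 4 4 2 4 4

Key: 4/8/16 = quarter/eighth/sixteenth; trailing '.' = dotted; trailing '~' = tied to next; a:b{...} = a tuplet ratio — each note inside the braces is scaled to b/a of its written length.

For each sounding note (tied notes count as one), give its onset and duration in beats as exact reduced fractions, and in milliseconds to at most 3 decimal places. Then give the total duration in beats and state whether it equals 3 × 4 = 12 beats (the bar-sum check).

1) 0.0ms=0b +266.667ms=3/5b
2) 266.667ms=3/5b +88.889ms=1/5b
3) 355.556ms=4/5b +355.556ms=4/5b
4) 711.111ms=8/5b +355.556ms=4/5b
5) 1066.667ms=12/5b +711.111ms=8/5b
6) 1777.778ms=4b +444.444ms=1b
7) 2222.222ms=5b +444.444ms=1b
8) 2666.667ms=6b +444.444ms=1b
9) 3111.111ms=7b +444.444ms=1b
10) 3555.556ms=8b +888.889ms=2b
11) 4444.444ms=10b +444.444ms=1b
12) 4888.889ms=11b +444.444ms=1b
Σ=12b of 12 (135bpm 4/4) — PASS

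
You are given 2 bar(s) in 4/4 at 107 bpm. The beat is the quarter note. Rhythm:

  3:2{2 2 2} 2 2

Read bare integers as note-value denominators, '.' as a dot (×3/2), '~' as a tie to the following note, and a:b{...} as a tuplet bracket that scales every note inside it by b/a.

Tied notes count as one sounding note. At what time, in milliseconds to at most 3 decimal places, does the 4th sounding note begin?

note 4 onset = 4b = 2242.991ms

1. 0.0ms @ 0 + 747.664ms (4/3)
2. 747.664ms @ 4/3 + 747.664ms (4/3)
3. 1495.327ms @ 8/3 + 747.664ms (4/3)
4. 2242.991ms @ 4 + 1121.495ms (2)
5. 3364.486ms @ 6 + 1121.495ms (2)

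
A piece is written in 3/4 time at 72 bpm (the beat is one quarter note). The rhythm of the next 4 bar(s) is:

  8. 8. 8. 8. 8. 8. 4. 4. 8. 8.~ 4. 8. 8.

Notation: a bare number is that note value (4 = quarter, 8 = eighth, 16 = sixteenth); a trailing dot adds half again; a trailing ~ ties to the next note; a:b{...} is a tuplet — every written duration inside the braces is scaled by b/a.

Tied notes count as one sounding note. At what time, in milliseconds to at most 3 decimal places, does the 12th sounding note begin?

note 12 onset = 45/4b = 9375.0ms

1. 0.0ms @ 0 + 625.0ms (3/4)
2. 625.0ms @ 3/4 + 625.0ms (3/4)
3. 1250.0ms @ 3/2 + 625.0ms (3/4)
4. 1875.0ms @ 9/4 + 625.0ms (3/4)
5. 2500.0ms @ 3 + 625.0ms (3/4)
6. 3125.0ms @ 15/4 + 625.0ms (3/4)
7. 3750.0ms @ 9/2 + 1250.0ms (3/2)
8. 5000.0ms @ 6 + 1250.0ms (3/2)
9. 6250.0ms @ 15/2 + 625.0ms (3/4)
10. 6875.0ms @ 33/4 + 1875.0ms (9/4)
11. 8750.0ms @ 21/2 + 625.0ms (3/4)
12. 9375.0ms @ 45/4 + 625.0ms (3/4)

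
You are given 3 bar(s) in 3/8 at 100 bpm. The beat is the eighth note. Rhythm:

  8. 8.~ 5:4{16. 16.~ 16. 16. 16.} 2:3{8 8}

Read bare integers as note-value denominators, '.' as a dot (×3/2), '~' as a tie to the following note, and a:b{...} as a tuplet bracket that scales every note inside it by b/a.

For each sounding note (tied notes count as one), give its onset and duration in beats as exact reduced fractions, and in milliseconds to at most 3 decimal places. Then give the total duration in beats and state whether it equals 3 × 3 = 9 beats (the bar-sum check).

1) 0.0ms=0b +900.0ms=3/2b
2) 900.0ms=3/2b +1260.0ms=21/10b
3) 2160.0ms=18/5b +720.0ms=6/5b
4) 2880.0ms=24/5b +360.0ms=3/5b
5) 3240.0ms=27/5b +360.0ms=3/5b
6) 3600.0ms=6b +900.0ms=3/2b
7) 4500.0ms=15/2b +900.0ms=3/2b
Σ=9b of 9 (100bpm 3/8) — PASS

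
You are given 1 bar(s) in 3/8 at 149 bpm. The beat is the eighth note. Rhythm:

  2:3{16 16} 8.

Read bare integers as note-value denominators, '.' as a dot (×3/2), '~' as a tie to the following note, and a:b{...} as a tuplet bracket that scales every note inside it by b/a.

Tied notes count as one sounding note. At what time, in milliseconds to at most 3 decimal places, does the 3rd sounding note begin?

1. 0.0ms @ 0 + 302.013ms (3/4)
2. 302.013ms @ 3/4 + 302.013ms (3/4)
3. 604.027ms @ 3/2 + 604.027ms (3/2)

note 3 onset = 3/2b = 604.027ms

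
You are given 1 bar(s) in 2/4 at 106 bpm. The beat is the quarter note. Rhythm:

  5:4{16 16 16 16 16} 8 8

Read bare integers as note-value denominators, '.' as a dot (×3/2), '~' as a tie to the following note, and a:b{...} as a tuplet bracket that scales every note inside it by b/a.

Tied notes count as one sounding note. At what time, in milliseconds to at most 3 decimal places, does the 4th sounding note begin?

note 4 onset = 3/5b = 339.623ms

1. 0.0ms @ 0 + 113.208ms (1/5)
2. 113.208ms @ 1/5 + 113.208ms (1/5)
3. 226.415ms @ 2/5 + 113.208ms (1/5)
4. 339.623ms @ 3/5 + 113.208ms (1/5)
5. 452.83ms @ 4/5 + 113.208ms (1/5)
6. 566.038ms @ 1 + 283.019ms (1/2)
7. 849.057ms @ 3/2 + 283.019ms (1/2)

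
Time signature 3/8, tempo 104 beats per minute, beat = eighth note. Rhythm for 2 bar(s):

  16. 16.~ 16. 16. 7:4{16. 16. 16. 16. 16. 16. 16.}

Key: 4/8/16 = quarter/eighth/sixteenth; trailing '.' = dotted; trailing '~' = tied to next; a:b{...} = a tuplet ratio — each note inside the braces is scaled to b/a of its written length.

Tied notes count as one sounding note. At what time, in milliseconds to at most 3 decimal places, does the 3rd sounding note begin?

1. 0.0ms @ 0 + 432.692ms (3/4)
2. 432.692ms @ 3/4 + 865.385ms (3/2)
3. 1298.077ms @ 9/4 + 432.692ms (3/4)
4. 1730.769ms @ 3 + 247.253ms (3/7)
5. 1978.022ms @ 24/7 + 247.253ms (3/7)
6. 2225.275ms @ 27/7 + 247.253ms (3/7)
7. 2472.527ms @ 30/7 + 247.253ms (3/7)
8. 2719.78ms @ 33/7 + 247.253ms (3/7)
9. 2967.033ms @ 36/7 + 247.253ms (3/7)
10. 3214.286ms @ 39/7 + 247.253ms (3/7)

note 3 onset = 9/4b = 1298.077ms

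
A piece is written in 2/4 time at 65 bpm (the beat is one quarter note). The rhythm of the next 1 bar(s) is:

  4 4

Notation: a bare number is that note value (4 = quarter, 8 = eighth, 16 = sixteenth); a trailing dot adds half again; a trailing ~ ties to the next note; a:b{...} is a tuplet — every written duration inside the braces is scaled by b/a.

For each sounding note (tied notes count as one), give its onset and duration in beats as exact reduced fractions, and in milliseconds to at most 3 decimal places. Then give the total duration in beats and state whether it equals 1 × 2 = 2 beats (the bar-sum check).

1) 0.0ms=0b +923.077ms=1b
2) 923.077ms=1b +923.077ms=1b
Σ=2b of 2 (65bpm 2/4) — PASS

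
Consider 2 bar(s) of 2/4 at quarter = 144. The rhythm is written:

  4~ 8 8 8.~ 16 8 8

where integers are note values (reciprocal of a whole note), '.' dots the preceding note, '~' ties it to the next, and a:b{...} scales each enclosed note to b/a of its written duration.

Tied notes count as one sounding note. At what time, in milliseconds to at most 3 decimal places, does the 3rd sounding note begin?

1. 0.0ms @ 0 + 625.0ms (3/2)
2. 625.0ms @ 3/2 + 208.333ms (1/2)
3. 833.333ms @ 2 + 416.667ms (1)
4. 1250.0ms @ 3 + 208.333ms (1/2)
5. 1458.333ms @ 7/2 + 208.333ms (1/2)

note 3 onset = 2b = 833.333ms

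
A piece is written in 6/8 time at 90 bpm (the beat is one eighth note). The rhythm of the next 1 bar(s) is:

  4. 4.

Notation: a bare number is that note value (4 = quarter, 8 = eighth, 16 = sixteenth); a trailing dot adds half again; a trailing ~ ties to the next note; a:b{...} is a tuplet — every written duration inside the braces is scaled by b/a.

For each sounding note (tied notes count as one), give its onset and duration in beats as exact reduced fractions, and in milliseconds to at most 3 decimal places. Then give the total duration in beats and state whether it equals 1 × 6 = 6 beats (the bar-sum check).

1) 0.0ms=0b +2000.0ms=3b
2) 2000.0ms=3b +2000.0ms=3b
Σ=6b of 6 (90bpm 6/8) — PASS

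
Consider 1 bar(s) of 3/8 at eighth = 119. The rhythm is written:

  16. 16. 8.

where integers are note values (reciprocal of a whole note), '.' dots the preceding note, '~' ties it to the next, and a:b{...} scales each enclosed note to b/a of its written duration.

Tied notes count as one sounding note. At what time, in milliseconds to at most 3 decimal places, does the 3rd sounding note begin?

1. 0.0ms @ 0 + 378.151ms (3/4)
2. 378.151ms @ 3/4 + 378.151ms (3/4)
3. 756.303ms @ 3/2 + 756.303ms (3/2)

note 3 onset = 3/2b = 756.303ms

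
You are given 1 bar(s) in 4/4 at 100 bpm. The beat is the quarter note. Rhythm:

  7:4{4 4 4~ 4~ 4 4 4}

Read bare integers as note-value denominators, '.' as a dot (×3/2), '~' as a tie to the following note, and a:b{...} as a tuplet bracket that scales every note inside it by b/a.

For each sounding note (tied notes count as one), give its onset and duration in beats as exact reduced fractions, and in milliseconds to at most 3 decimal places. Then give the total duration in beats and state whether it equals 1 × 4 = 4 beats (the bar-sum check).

1) 0.0ms=0b +342.857ms=4/7b
2) 342.857ms=4/7b +342.857ms=4/7b
3) 685.714ms=8/7b +1028.571ms=12/7b
4) 1714.286ms=20/7b +342.857ms=4/7b
5) 2057.143ms=24/7b +342.857ms=4/7b
Σ=4b of 4 (100bpm 4/4) — PASS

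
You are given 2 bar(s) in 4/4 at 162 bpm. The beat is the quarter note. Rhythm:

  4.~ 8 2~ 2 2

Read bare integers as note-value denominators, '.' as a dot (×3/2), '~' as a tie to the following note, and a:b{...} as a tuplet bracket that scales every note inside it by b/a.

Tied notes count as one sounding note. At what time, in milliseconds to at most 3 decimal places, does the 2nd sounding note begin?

1. 0.0ms @ 0 + 740.741ms (2)
2. 740.741ms @ 2 + 1481.481ms (4)
3. 2222.222ms @ 6 + 740.741ms (2)

note 2 onset = 2b = 740.741ms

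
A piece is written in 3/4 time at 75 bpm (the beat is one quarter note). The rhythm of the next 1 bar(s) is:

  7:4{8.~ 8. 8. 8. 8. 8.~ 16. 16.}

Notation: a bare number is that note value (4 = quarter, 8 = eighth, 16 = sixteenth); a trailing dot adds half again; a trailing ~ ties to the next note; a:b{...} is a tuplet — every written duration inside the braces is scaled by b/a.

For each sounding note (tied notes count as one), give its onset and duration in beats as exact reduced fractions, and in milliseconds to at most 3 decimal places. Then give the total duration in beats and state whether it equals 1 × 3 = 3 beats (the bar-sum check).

1) 0.0ms=0b +685.714ms=6/7b
2) 685.714ms=6/7b +342.857ms=3/7b
3) 1028.571ms=9/7b +342.857ms=3/7b
4) 1371.429ms=12/7b +342.857ms=3/7b
5) 1714.286ms=15/7b +514.286ms=9/14b
6) 2228.571ms=39/14b +171.429ms=3/14b
Σ=3b of 3 (75bpm 3/4) — PASS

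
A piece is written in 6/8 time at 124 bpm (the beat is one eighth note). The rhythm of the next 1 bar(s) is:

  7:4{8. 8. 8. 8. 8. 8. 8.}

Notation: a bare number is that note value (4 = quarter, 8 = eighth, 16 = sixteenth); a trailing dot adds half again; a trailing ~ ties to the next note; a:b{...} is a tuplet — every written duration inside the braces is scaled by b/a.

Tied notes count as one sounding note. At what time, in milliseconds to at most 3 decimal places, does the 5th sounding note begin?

note 5 onset = 24/7b = 1658.986ms

1. 0.0ms @ 0 + 414.747ms (6/7)
2. 414.747ms @ 6/7 + 414.747ms (6/7)
3. 829.493ms @ 12/7 + 414.747ms (6/7)
4. 1244.24ms @ 18/7 + 414.747ms (6/7)
5. 1658.986ms @ 24/7 + 414.747ms (6/7)
6. 2073.733ms @ 30/7 + 414.747ms (6/7)
7. 2488.479ms @ 36/7 + 414.747ms (6/7)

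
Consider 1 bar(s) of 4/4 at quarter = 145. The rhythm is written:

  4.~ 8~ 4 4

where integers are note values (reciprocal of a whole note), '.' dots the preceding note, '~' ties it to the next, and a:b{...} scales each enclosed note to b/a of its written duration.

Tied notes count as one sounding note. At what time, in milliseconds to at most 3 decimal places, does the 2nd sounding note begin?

note 2 onset = 3b = 1241.379ms

1. 0.0ms @ 0 + 1241.379ms (3)
2. 1241.379ms @ 3 + 413.793ms (1)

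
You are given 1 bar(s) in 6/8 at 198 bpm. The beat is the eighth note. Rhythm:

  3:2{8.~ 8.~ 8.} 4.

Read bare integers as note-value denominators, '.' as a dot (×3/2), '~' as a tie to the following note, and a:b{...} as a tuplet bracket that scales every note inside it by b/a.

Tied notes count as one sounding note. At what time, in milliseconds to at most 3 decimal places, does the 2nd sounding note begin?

note 2 onset = 3b = 909.091ms

1. 0.0ms @ 0 + 909.091ms (3)
2. 909.091ms @ 3 + 909.091ms (3)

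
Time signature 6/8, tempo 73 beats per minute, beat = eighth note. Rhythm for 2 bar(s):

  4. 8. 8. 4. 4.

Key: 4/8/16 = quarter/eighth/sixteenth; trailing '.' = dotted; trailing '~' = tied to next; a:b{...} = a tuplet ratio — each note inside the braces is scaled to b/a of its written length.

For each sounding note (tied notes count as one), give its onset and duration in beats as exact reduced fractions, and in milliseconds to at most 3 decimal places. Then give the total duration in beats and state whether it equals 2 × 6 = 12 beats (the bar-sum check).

1) 0.0ms=0b +2465.753ms=3b
2) 2465.753ms=3b +1232.877ms=3/2b
3) 3698.63ms=9/2b +1232.877ms=3/2b
4) 4931.507ms=6b +2465.753ms=3b
5) 7397.26ms=9b +2465.753ms=3b
Σ=12b of 12 (73bpm 6/8) — PASS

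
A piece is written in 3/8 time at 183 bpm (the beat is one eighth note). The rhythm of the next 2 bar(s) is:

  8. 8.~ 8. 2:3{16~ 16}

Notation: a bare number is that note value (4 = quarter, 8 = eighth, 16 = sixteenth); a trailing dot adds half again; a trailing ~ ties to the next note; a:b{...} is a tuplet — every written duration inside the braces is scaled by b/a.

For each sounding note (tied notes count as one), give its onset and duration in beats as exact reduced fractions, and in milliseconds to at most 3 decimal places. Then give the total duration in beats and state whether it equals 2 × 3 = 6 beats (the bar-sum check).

1) 0.0ms=0b +491.803ms=3/2b
2) 491.803ms=3/2b +983.607ms=3b
3) 1475.41ms=9/2b +491.803ms=3/2b
Σ=6b of 6 (183bpm 3/8) — PASS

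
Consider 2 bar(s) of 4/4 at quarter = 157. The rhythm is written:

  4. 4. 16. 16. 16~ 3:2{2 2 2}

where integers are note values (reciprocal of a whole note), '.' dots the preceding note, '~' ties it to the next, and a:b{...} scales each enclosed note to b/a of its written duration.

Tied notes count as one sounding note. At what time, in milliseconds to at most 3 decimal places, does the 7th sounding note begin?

1. 0.0ms @ 0 + 573.248ms (3/2)
2. 573.248ms @ 3/2 + 573.248ms (3/2)
3. 1146.497ms @ 3 + 143.312ms (3/8)
4. 1289.809ms @ 27/8 + 143.312ms (3/8)
5. 1433.121ms @ 15/4 + 605.096ms (19/12)
6. 2038.217ms @ 16/3 + 509.554ms (4/3)
7. 2547.771ms @ 20/3 + 509.554ms (4/3)

note 7 onset = 20/3b = 2547.771ms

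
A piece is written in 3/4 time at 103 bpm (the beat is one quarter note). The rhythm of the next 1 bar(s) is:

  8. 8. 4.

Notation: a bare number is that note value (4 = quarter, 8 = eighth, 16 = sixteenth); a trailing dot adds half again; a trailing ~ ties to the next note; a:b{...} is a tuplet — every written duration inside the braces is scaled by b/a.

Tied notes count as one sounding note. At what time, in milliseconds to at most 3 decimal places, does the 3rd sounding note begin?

1. 0.0ms @ 0 + 436.893ms (3/4)
2. 436.893ms @ 3/4 + 436.893ms (3/4)
3. 873.786ms @ 3/2 + 873.786ms (3/2)

note 3 onset = 3/2b = 873.786ms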